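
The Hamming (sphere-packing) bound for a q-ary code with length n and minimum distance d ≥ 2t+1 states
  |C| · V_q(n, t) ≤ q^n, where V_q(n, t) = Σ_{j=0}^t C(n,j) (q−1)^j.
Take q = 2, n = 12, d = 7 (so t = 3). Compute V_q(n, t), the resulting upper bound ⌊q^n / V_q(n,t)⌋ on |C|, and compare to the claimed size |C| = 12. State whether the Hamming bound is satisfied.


V_q(n, t) = 299, q^n = 4096, Hamming bound = 13, |C| = 12 ≤ bound (satisfied).

Step 1: Compute V_q(n, t) = Σ_{j=0}^3 C(n, j) (q−1)^j.
  j = 0: C(12,0)·(1)^0 = 1·1 = 1.
  j = 1: C(12,1)·(1)^1 = 12·1 = 12.
  j = 2: C(12,2)·(1)^2 = 66·1 = 66.
  j = 3: C(12,3)·(1)^3 = 220·1 = 220.
  V_q(n, t) = 1 + 12 + 66 + 220 = 299.
Step 2: q^n = 2^12 = 4096.
Step 3: Hamming bound ⌊q^n / V_q(n,t)⌋ = ⌊4096/299⌋ = 13.
Step 4: Compare |C| = 12 to 13: satisfied.
The claimed |C| lies below the Hamming bound.


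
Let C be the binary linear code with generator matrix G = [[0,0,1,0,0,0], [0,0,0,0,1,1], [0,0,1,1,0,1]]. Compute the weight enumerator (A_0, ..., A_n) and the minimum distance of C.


Weight distribution: A_0 = 1, A_1 = 1, A_2 = 3, A_3 = 3. Minimum distance d = 1.

Enumerate all 2^3 = 8 messages m ∈ F_2^3.
For each, compute codeword c = mG in F_2^6, then tally its weight.
  m = 000 → c = 000000, weight = 0.
  m = 100 → c = 001000, weight = 1.
  m = 010 → c = 000011, weight = 2.
  m = 110 → c = 001011, weight = 3.
  m = 001 → c = 001101, weight = 3.
  m = 101 → c = 000101, weight = 2.
  m = 011 → c = 001110, weight = 3.
  m = 111 → c = 000110, weight = 2.
Tally weights:
  weight 0: 1 codewords.
  weight 1: 1 codewords.
  weight 2: 3 codewords.
  weight 3: 3 codewords.
Minimum distance d = smallest w > 0 with A_w > 0 = 1.
Sanity: Σ A_w = 8 = 2^3 = 8 ✓.


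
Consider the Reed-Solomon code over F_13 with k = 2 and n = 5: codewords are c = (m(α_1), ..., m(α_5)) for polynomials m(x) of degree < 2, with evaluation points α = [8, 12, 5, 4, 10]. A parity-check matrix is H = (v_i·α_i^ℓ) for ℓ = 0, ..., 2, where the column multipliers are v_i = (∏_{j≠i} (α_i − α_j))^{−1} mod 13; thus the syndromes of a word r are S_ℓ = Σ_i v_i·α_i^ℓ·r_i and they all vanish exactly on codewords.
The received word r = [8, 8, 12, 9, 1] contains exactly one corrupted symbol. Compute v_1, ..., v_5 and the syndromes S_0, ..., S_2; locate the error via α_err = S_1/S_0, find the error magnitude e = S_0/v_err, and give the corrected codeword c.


S = (11, 2, 11), error at position 2, error magnitude e = 1, c = [8, 7, 12, 9, 1].

Step 1: column multipliers v_i = (∏_{j≠i}(α_i − α_j))^{−1} mod 13.
  i = 1 (α = 8): (8−12)(8−5)(8−4)(8−10) = (−4)·3·4·(−2) = 96 ≡ 5, so v_1 = 5^{−1} = 8 (mod 13).
  i = 2 (α = 12): (12−8)(12−5)(12−4)(12−10) = 4·7·8·2 = 448 ≡ 6, so v_2 = 6^{−1} = 11 (mod 13).
  i = 3 (α = 5): (5−8)(5−12)(5−4)(5−10) = (−3)·(−7)·1·(−5) = −105 ≡ 12, so v_3 = 12^{−1} = 12 (mod 13).
  i = 4 (α = 4): (4−8)(4−12)(4−5)(4−10) = (−4)·(−8)·(−1)·(−6) = 192 ≡ 10, so v_4 = 10^{−1} = 4 (mod 13).
  i = 5 (α = 10): (10−8)(10−12)(10−5)(10−4) = 2·(−2)·5·6 = −120 ≡ 10, so v_5 = 10^{−1} = 4 (mod 13).
  v = [8, 11, 12, 4, 4].
Step 2: syndromes of r = [8, 8, 12, 9, 1] (all sums mod 13).
  S_0 = Σ v_i r_i = 8·8 + 11·8 + 12·12 + 4·9 + 4·1 = 336 ≡ 11.
  S_1 = Σ v_i α_i r_i = 8·8·8 + 11·12·8 + 12·5·12 + 4·4·9 + 4·10·1 = 2472 ≡ 2.
  α_i^2 mod 13 = [12, 1, 12, 3, 9].
  S_2 = Σ v_i α_i^2 r_i = 8·12·8 + 11·1·8 + 12·12·12 + 4·3·9 + 4·9·1 = 2728 ≡ 11.
  S = (11, 2, 11) ≠ 0, so r is not a codeword (an error is present).
Step 3: locate the error. For a single error e at position i, S_ℓ = v_i·e·α_i^ℓ, so α_err = S_1/S_0.
  S_0^{−1} = 11^{−1} = 6 (mod 13), so α_err = 2·6 = 12 ≡ 12 = α_2. Error position i = 2.
  Consistency check: S_2/S_1 = 11·7 = 77 ≡ 12 = α_err ✓ (single-error assumption holds).
Step 4: error magnitude e = S_0/v_2 = S_0·∏_{j≠2}(α_2 − α_j) = 11·6 = 66 ≡ 1 (mod 13).
Step 5: correct position 2: c_2 = r_2 − e = 8 − 1 ≡ 7 (mod 13). Hence c = [8, 7, 12, 9, 1].
  Check: interpolating c through the α_i gives m(x) = 10 + 3·x (degree < 2) with m(α_i) = c_i for every i, so c is indeed a codeword.


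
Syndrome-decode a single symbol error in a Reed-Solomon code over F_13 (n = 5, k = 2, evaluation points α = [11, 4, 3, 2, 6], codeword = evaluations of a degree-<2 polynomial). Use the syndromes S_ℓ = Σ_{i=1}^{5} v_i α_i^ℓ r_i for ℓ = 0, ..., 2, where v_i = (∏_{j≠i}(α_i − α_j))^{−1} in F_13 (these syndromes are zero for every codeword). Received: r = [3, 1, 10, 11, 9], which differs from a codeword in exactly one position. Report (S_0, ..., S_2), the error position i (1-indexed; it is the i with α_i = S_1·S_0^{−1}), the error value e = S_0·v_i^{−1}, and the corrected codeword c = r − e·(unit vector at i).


S = (10, 7, 1), error at position 4, error magnitude e = 5, c = [3, 1, 10, 6, 9].

Step 1: column multipliers v_i = (∏_{j≠i}(α_i − α_j))^{−1} mod 13.
  i = 1 (α = 11): (11−4)(11−3)(11−2)(11−6) = 7·8·9·5 = 2520 ≡ 11, so v_1 = 11^{−1} = 6 (mod 13).
  i = 2 (α = 4): (4−11)(4−3)(4−2)(4−6) = (−7)·1·2·(−2) = 28 ≡ 2, so v_2 = 2^{−1} = 7 (mod 13).
  i = 3 (α = 3): (3−11)(3−4)(3−2)(3−6) = (−8)·(−1)·1·(−3) = −24 ≡ 2, so v_3 = 2^{−1} = 7 (mod 13).
  i = 4 (α = 2): (2−11)(2−4)(2−3)(2−6) = (−9)·(−2)·(−1)·(−4) = 72 ≡ 7, so v_4 = 7^{−1} = 2 (mod 13).
  i = 5 (α = 6): (6−11)(6−4)(6−3)(6−2) = (−5)·2·3·4 = −120 ≡ 10, so v_5 = 10^{−1} = 4 (mod 13).
  v = [6, 7, 7, 2, 4].
Step 2: syndromes of r = [3, 1, 10, 11, 9] (all sums mod 13).
  S_0 = Σ v_i r_i = 6·3 + 7·1 + 7·10 + 2·11 + 4·9 = 153 ≡ 10.
  S_1 = Σ v_i α_i r_i = 6·11·3 + 7·4·1 + 7·3·10 + 2·2·11 + 4·6·9 = 696 ≡ 7.
  α_i^2 mod 13 = [4, 3, 9, 4, 10].
  S_2 = Σ v_i α_i^2 r_i = 6·4·3 + 7·3·1 + 7·9·10 + 2·4·11 + 4·10·9 = 1171 ≡ 1.
  S = (10, 7, 1) ≠ 0, so r is not a codeword (an error is present).
Step 3: locate the error. For a single error e at position i, S_ℓ = v_i·e·α_i^ℓ, so α_err = S_1/S_0.
  S_0^{−1} = 10^{−1} = 4 (mod 13), so α_err = 7·4 = 28 ≡ 2 = α_4. Error position i = 4.
  Consistency check: S_2/S_1 = 1·2 = 2 ≡ 2 = α_err ✓ (single-error assumption holds).
Step 4: error magnitude e = S_0/v_4 = S_0·∏_{j≠4}(α_4 − α_j) = 10·7 = 70 ≡ 5 (mod 13).
Step 5: correct position 4: c_4 = r_4 − e = 11 − 5 ≡ 6 (mod 13). Hence c = [3, 1, 10, 6, 9].
  Check: interpolating c through the α_i gives m(x) = 11 + 4·x (degree < 2) with m(α_i) = c_i for every i, so c is indeed a codeword.


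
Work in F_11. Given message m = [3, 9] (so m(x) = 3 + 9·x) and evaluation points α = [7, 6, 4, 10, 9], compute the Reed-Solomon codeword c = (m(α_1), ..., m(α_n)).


c = [0, 2, 6, 5, 7]

Message polynomial: m(x) = 3 + 9·x (mod 11).
For each evaluation point α_i, compute m(α_i) mod 11:
  α_1 = 7: Horner steps 9 → 0, so m(7) = 0.
  α_2 = 6: Horner steps 9 → 2, so m(6) = 2.
  α_3 = 4: Horner steps 9 → 6, so m(4) = 6.
  α_4 = 10: Horner steps 9 → 5, so m(10) = 5.
  α_5 = 9: Horner steps 9 → 7, so m(9) = 7.
Codeword c = [0, 2, 6, 5, 7] ∈ F_11^5.


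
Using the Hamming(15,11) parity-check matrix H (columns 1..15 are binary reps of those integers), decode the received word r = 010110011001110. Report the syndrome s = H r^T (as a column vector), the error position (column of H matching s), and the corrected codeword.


s = (1, 1, 0, 1)^T, error position = 13, corrected codeword c = 010110011001010

Compute s = H r^T mod 2 one row at a time:
  s_1 = 1 + 1 + 0 + 0 + 1 + 1 + 1 + 0 = 5 ≡ 1 (mod 2).
  s_2 = 1 + 1 + 0 + 0 + 1 + 1 + 1 + 0 = 5 ≡ 1 (mod 2).
  s_3 = 1 + 0 + 0 + 0 + 0 + 0 + 1 + 0 = 2 ≡ 0 (mod 2).
  s_4 = 0 + 0 + 1 + 0 + 1 + 0 + 1 + 0 = 3 ≡ 1 (mod 2).
s = (1, 1, 0, 1)^T — this equals column 13 of H (binary 1101), so error is at position 13.
Correct: flip bit 13 of r = 010110011001110 to get c = 010110011001010.


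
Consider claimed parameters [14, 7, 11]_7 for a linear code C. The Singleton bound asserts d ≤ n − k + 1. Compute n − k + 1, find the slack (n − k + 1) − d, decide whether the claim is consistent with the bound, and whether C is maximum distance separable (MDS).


Singleton RHS = n − k + 1 = 8, slack = -3, bound violated (no such code; not MDS).

Singleton bound: d ≤ n − k + 1.
Here n = 14, k = 7, so n − k + 1 = 8.
Given d = 11, check d ≤ 8: NO.
Slack = (n − k + 1) − d = -3.
The slack is negative: d = 11 exceeds n − k + 1 = 8 by 3, so the Singleton bound is violated and no linear [14, 7, 11]_7 code can exist. In particular it is not MDS (MDS requires d = n − k + 1 exactly).
Description: the claimed parameters are [14, 7, 11]_7; such a code would be impossible (violates the Singleton bound).


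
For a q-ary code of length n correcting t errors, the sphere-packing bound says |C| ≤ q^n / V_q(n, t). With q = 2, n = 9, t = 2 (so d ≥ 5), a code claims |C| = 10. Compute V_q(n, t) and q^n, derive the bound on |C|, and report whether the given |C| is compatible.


V_q(n, t) = 46, q^n = 512, Hamming bound = 11, |C| = 10 ≤ bound (satisfied).

Step 1: Compute V_q(n, t) = Σ_{j=0}^2 C(n, j) (q−1)^j.
  j = 0: C(9,0)·(1)^0 = 1·1 = 1.
  j = 1: C(9,1)·(1)^1 = 9·1 = 9.
  j = 2: C(9,2)·(1)^2 = 36·1 = 36.
  V_q(n, t) = 1 + 9 + 36 = 46.
Step 2: q^n = 2^9 = 512.
Step 3: Hamming bound ⌊q^n / V_q(n,t)⌋ = ⌊512/46⌋ = 11.
Step 4: Compare |C| = 10 to 11: satisfied.
The claimed |C| lies below the Hamming bound.


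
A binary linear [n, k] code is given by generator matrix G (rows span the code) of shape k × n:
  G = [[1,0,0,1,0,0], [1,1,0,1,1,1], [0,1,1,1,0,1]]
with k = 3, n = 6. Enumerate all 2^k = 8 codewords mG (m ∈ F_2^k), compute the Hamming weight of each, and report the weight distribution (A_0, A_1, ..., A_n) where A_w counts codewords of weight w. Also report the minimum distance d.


Weight distribution: A_0 = 1, A_2 = 1, A_3 = 3, A_4 = 2, A_5 = 1. Minimum distance d = 2.

Enumerate all 2^3 = 8 messages m ∈ F_2^3.
For each, compute codeword c = mG in F_2^6, then tally its weight.
  m = 000 → c = 000000, weight = 0.
  m = 100 → c = 100100, weight = 2.
  m = 010 → c = 110111, weight = 5.
  m = 110 → c = 010011, weight = 3.
  m = 001 → c = 011101, weight = 4.
  m = 101 → c = 111001, weight = 4.
  m = 011 → c = 101010, weight = 3.
  m = 111 → c = 001110, weight = 3.
Tally weights:
  weight 0: 1 codewords.
  weight 2: 1 codewords.
  weight 3: 3 codewords.
  weight 4: 2 codewords.
  weight 5: 1 codewords.
Minimum distance d = smallest w > 0 with A_w > 0 = 2.
Sanity: Σ A_w = 8 = 2^3 = 8 ✓.


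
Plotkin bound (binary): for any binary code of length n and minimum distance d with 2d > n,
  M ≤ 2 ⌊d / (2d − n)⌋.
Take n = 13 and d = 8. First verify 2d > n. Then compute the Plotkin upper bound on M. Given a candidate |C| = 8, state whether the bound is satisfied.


Plotkin bound M ≤ 4; given |C| = 8 > bound (violated).

Check applicability: 2d = 16, n = 13.
2d − n = 3 > 0, so Plotkin applies.
Compute d/(2d−n) = 8/3 ≈ 2.6667.
⌊d/(2d−n)⌋ = 2.
Plotkin bound: M ≤ 2·2 = 4.
Given |C| = 8, check: VIOLATED.
This |C| is above the Plotkin bound, so no binary code with n = 13, d = 8 and 8 codewords exists.


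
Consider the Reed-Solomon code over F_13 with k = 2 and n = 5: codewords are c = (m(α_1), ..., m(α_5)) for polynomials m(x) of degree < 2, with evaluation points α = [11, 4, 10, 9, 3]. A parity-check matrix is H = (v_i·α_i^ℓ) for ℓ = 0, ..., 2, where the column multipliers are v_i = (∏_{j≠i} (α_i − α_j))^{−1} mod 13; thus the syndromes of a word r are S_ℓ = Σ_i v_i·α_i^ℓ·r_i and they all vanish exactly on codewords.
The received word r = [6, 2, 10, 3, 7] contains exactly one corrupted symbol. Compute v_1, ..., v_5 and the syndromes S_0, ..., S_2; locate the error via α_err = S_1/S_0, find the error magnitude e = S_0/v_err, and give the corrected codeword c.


S = (9, 12, 3), error at position 3, error magnitude e = 12, c = [6, 2, 11, 3, 7].

Step 1: column multipliers v_i = (∏_{j≠i}(α_i − α_j))^{−1} mod 13.
  i = 1 (α = 11): (11−4)(11−10)(11−9)(11−3) = 7·1·2·8 = 112 ≡ 8, so v_1 = 8^{−1} = 5 (mod 13).
  i = 2 (α = 4): (4−11)(4−10)(4−9)(4−3) = (−7)·(−6)·(−5)·1 = −210 ≡ 11, so v_2 = 11^{−1} = 6 (mod 13).
  i = 3 (α = 10): (10−11)(10−4)(10−9)(10−3) = (−1)·6·1·7 = −42 ≡ 10, so v_3 = 10^{−1} = 4 (mod 13).
  i = 4 (α = 9): (9−11)(9−4)(9−10)(9−3) = (−2)·5·(−1)·6 = 60 ≡ 8, so v_4 = 8^{−1} = 5 (mod 13).
  i = 5 (α = 3): (3−11)(3−4)(3−10)(3−9) = (−8)·(−1)·(−7)·(−6) = 336 ≡ 11, so v_5 = 11^{−1} = 6 (mod 13).
  v = [5, 6, 4, 5, 6].
Step 2: syndromes of r = [6, 2, 10, 3, 7] (all sums mod 13).
  S_0 = Σ v_i r_i = 5·6 + 6·2 + 4·10 + 5·3 + 6·7 = 139 ≡ 9.
  S_1 = Σ v_i α_i r_i = 5·11·6 + 6·4·2 + 4·10·10 + 5·9·3 + 6·3·7 = 1039 ≡ 12.
  α_i^2 mod 13 = [4, 3, 9, 3, 9].
  S_2 = Σ v_i α_i^2 r_i = 5·4·6 + 6·3·2 + 4·9·10 + 5·3·3 + 6·9·7 = 939 ≡ 3.
  S = (9, 12, 3) ≠ 0, so r is not a codeword (an error is present).
Step 3: locate the error. For a single error e at position i, S_ℓ = v_i·e·α_i^ℓ, so α_err = S_1/S_0.
  S_0^{−1} = 9^{−1} = 3 (mod 13), so α_err = 12·3 = 36 ≡ 10 = α_3. Error position i = 3.
  Consistency check: S_2/S_1 = 3·12 = 36 ≡ 10 = α_err ✓ (single-error assumption holds).
Step 4: error magnitude e = S_0/v_3 = S_0·∏_{j≠3}(α_3 − α_j) = 9·10 = 90 ≡ 12 (mod 13).
Step 5: correct position 3: c_3 = r_3 − e = 10 − 12 ≡ 11 (mod 13). Hence c = [6, 2, 11, 3, 7].
  Check: interpolating c through the α_i gives m(x) = 9 + 8·x (degree < 2) with m(α_i) = c_i for every i, so c is indeed a codeword.


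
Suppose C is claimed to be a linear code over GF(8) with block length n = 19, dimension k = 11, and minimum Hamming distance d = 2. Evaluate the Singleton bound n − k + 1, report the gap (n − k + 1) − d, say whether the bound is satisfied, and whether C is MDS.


Singleton RHS = n − k + 1 = 9, slack = 7, bound satisfied, not MDS.

Singleton bound: d ≤ n − k + 1.
Here n = 19, k = 11, so n − k + 1 = 9.
Given d = 2, check d ≤ 9: YES.
Slack = (n − k + 1) − d = 7.
The code is NOT MDS (slack = 7 > 0).
Description: the claimed parameters are [19, 11, 2]_8; such a code would be non-MDS.


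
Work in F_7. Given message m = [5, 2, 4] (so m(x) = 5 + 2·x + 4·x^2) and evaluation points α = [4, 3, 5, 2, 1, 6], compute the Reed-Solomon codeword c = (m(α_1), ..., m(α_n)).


c = [0, 5, 3, 4, 4, 0]

Message polynomial: m(x) = 5 + 2·x + 4·x^2 (mod 7).
For each evaluation point α_i, compute m(α_i) mod 7:
  α_1 = 4: Horner steps 4 → 4 → 0, so m(4) = 0.
  α_2 = 3: Horner steps 4 → 0 → 5, so m(3) = 5.
  α_3 = 5: Horner steps 4 → 1 → 3, so m(5) = 3.
  α_4 = 2: Horner steps 4 → 3 → 4, so m(2) = 4.
  α_5 = 1: Horner steps 4 → 6 → 4, so m(1) = 4.
  α_6 = 6: Horner steps 4 → 5 → 0, so m(6) = 0.
Codeword c = [0, 5, 3, 4, 4, 0] ∈ F_7^6.


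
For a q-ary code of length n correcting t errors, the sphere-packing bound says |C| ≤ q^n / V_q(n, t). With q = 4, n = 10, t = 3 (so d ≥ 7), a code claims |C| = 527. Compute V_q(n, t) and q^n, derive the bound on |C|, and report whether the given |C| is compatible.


V_q(n, t) = 3676, q^n = 1048576, Hamming bound = 285, |C| = 527 > bound (violated).

Step 1: Compute V_q(n, t) = Σ_{j=0}^3 C(n, j) (q−1)^j.
  j = 0: C(10,0)·(3)^0 = 1·1 = 1.
  j = 1: C(10,1)·(3)^1 = 10·3 = 30.
  j = 2: C(10,2)·(3)^2 = 45·9 = 405.
  j = 3: C(10,3)·(3)^3 = 120·27 = 3240.
  V_q(n, t) = 1 + 30 + 405 + 3240 = 3676.
Step 2: q^n = 4^10 = 1048576.
Step 3: Hamming bound ⌊q^n / V_q(n,t)⌋ = ⌊1048576/3676⌋ = 285.
Step 4: Compare |C| = 527 to 285: violated.
The claimed |C| lies above the Hamming bound, so no 4-ary code of length 10 with d ≥ 7 can have 527 codewords.


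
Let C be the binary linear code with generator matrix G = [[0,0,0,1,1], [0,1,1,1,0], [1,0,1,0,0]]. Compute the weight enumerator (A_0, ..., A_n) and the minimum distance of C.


Weight distribution: A_0 = 1, A_2 = 2, A_3 = 4, A_4 = 1. Minimum distance d = 2.

Enumerate all 2^3 = 8 messages m ∈ F_2^3.
For each, compute codeword c = mG in F_2^5, then tally its weight.
  m = 000 → c = 00000, weight = 0.
  m = 100 → c = 00011, weight = 2.
  m = 010 → c = 01110, weight = 3.
  m = 110 → c = 01101, weight = 3.
  m = 001 → c = 10100, weight = 2.
  m = 101 → c = 10111, weight = 4.
  m = 011 → c = 11010, weight = 3.
  m = 111 → c = 11001, weight = 3.
Tally weights:
  weight 0: 1 codewords.
  weight 2: 2 codewords.
  weight 3: 4 codewords.
  weight 4: 1 codewords.
Minimum distance d = smallest w > 0 with A_w > 0 = 2.
Sanity: Σ A_w = 8 = 2^3 = 8 ✓.


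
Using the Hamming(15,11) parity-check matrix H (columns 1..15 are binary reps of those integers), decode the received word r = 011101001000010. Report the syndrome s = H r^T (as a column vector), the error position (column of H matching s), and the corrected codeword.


s = (0, 1, 0, 0)^T, error position = 4, corrected codeword c = 011001001000010

Compute s = H r^T mod 2 one row at a time:
  s_1 = 0 + 1 + 0 + 0 + 0 + 0 + 1 + 0 = 2 ≡ 0 (mod 2).
  s_2 = 1 + 0 + 1 + 0 + 0 + 0 + 1 + 0 = 3 ≡ 1 (mod 2).
  s_3 = 1 + 1 + 1 + 0 + 0 + 0 + 1 + 0 = 4 ≡ 0 (mod 2).
  s_4 = 0 + 1 + 0 + 0 + 1 + 0 + 0 + 0 = 2 ≡ 0 (mod 2).
s = (0, 1, 0, 0)^T — this equals column 4 of H (binary 0100), so error is at position 4.
Correct: flip bit 4 of r = 011101001000010 to get c = 011001001000010.


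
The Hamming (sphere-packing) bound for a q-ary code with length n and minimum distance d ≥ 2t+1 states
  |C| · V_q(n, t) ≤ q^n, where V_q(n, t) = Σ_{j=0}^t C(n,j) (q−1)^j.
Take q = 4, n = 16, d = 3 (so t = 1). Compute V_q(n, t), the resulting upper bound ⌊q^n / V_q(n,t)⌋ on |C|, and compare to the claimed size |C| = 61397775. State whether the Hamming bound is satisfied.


V_q(n, t) = 49, q^n = 4294967296, Hamming bound = 87652393, |C| = 61397775 ≤ bound (satisfied).

Step 1: Compute V_q(n, t) = Σ_{j=0}^1 C(n, j) (q−1)^j.
  j = 0: C(16,0)·(3)^0 = 1·1 = 1.
  j = 1: C(16,1)·(3)^1 = 16·3 = 48.
  V_q(n, t) = 1 + 48 = 49.
Step 2: q^n = 4^16 = 4294967296.
Step 3: Hamming bound ⌊q^n / V_q(n,t)⌋ = ⌊4294967296/49⌋ = 87652393.
Step 4: Compare |C| = 61397775 to 87652393: satisfied.
The claimed |C| lies below the Hamming bound.


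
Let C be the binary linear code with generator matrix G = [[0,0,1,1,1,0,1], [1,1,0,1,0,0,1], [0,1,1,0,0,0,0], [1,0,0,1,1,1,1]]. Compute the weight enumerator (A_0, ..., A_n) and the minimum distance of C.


Weight distribution: A_0 = 1, A_2 = 2, A_3 = 5, A_4 = 5, A_5 = 2, A_7 = 1. Minimum distance d = 2.

Enumerate all 2^4 = 16 messages m ∈ F_2^4.
For each, compute codeword c = mG in F_2^7, then tally its weight.
  m = 0000 → c = 0000000, weight = 0.
  m = 1000 → c = 0011101, weight = 4.
  m = 0100 → c = 1101001, weight = 4.
  m = 1100 → c = 1110100, weight = 4.
  m = 0010 → c = 0110000, weight = 2.
  m = 1010 → c = 0101101, weight = 4.
  m = 0110 → c = 1011001, weight = 4.
  m = 1110 → c = 1000100, weight = 2.
  m = 0001 → c = 1001111, weight = 5.
  m = 1001 → c = 1010010, weight = 3.
  m = 0101 → c = 0100110, weight = 3.
  m = 1101 → c = 0111011, weight = 5.
  m = 0011 → c = 1111111, weight = 7.
  m = 1011 → c = 1100010, weight = 3.
  m = 0111 → c = 0010110, weight = 3.
  m = 1111 → c = 0001011, weight = 3.
Tally weights:
  weight 0: 1 codewords.
  weight 2: 2 codewords.
  weight 3: 5 codewords.
  weight 4: 5 codewords.
  weight 5: 2 codewords.
  weight 7: 1 codewords.
Minimum distance d = smallest w > 0 with A_w > 0 = 2.
Sanity: Σ A_w = 16 = 2^4 = 16 ✓.


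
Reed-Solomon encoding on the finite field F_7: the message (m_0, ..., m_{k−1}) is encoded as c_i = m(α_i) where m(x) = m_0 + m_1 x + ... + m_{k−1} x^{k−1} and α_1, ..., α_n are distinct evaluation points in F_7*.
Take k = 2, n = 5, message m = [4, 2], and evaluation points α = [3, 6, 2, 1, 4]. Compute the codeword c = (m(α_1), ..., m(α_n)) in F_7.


c = [3, 2, 1, 6, 5]

Message polynomial: m(x) = 4 + 2·x (mod 7).
For each evaluation point α_i, compute m(α_i) mod 7:
  α_1 = 3: Horner steps 2 → 3, so m(3) = 3.
  α_2 = 6: Horner steps 2 → 2, so m(6) = 2.
  α_3 = 2: Horner steps 2 → 1, so m(2) = 1.
  α_4 = 1: Horner steps 2 → 6, so m(1) = 6.
  α_5 = 4: Horner steps 2 → 5, so m(4) = 5.
Codeword c = [3, 2, 1, 6, 5] ∈ F_7^5.


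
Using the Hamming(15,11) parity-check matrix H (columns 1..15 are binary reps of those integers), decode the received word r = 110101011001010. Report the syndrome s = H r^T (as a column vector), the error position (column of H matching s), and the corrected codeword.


s = (0, 0, 1, 0)^T, error position = 2, corrected codeword c = 100101011001010

Compute s = H r^T mod 2 one row at a time:
  s_1 = 1 + 1 + 0 + 0 + 1 + 0 + 1 + 0 = 4 ≡ 0 (mod 2).
  s_2 = 1 + 0 + 1 + 0 + 1 + 0 + 1 + 0 = 4 ≡ 0 (mod 2).
  s_3 = 1 + 0 + 1 + 0 + 0 + 0 + 1 + 0 = 3 ≡ 1 (mod 2).
  s_4 = 1 + 0 + 0 + 0 + 1 + 0 + 0 + 0 = 2 ≡ 0 (mod 2).
s = (0, 0, 1, 0)^T — this equals column 2 of H (binary 0010), so error is at position 2.
Correct: flip bit 2 of r = 110101011001010 to get c = 100101011001010.


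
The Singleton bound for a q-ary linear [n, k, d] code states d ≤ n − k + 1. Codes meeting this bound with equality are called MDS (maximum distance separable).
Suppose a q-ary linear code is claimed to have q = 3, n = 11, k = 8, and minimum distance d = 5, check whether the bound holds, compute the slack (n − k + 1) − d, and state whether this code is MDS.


Singleton RHS = n − k + 1 = 4, slack = -1, bound violated (no such code; not MDS).

Singleton bound: d ≤ n − k + 1.
Here n = 11, k = 8, so n − k + 1 = 4.
Given d = 5, check d ≤ 4: NO.
Slack = (n − k + 1) − d = -1.
The slack is negative: d = 5 exceeds n − k + 1 = 4 by 1, so the Singleton bound is violated and no linear [11, 8, 5]_3 code can exist. In particular it is not MDS (MDS requires d = n − k + 1 exactly).
Description: the claimed parameters are [11, 8, 5]_3; such a code would be impossible (violates the Singleton bound).


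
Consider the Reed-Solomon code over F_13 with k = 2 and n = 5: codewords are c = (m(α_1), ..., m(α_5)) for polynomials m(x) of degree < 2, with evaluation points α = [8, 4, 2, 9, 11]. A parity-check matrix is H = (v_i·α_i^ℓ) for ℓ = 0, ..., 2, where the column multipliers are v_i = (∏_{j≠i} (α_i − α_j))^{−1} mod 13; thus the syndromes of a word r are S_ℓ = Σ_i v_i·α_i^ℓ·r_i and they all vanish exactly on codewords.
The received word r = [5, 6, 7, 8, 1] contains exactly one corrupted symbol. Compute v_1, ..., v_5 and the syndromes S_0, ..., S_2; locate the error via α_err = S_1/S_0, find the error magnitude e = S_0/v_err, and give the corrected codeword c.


S = (10, 7, 1), error at position 3, error magnitude e = 7, c = [5, 6, 0, 8, 1].

Step 1: column multipliers v_i = (∏_{j≠i}(α_i − α_j))^{−1} mod 13.
  i = 1 (α = 8): (8−4)(8−2)(8−9)(8−11) = 4·6·(−1)·(−3) = 72 ≡ 7, so v_1 = 7^{−1} = 2 (mod 13).
  i = 2 (α = 4): (4−8)(4−2)(4−9)(4−11) = (−4)·2·(−5)·(−7) = −280 ≡ 6, so v_2 = 6^{−1} = 11 (mod 13).
  i = 3 (α = 2): (2−8)(2−4)(2−9)(2−11) = (−6)·(−2)·(−7)·(−9) = 756 ≡ 2, so v_3 = 2^{−1} = 7 (mod 13).
  i = 4 (α = 9): (9−8)(9−4)(9−2)(9−11) = 1·5·7·(−2) = −70 ≡ 8, so v_4 = 8^{−1} = 5 (mod 13).
  i = 5 (α = 11): (11−8)(11−4)(11−2)(11−9) = 3·7·9·2 = 378 ≡ 1, so v_5 = 1^{−1} = 1 (mod 13).
  v = [2, 11, 7, 5, 1].
Step 2: syndromes of r = [5, 6, 7, 8, 1] (all sums mod 13).
  S_0 = Σ v_i r_i = 2·5 + 11·6 + 7·7 + 5·8 + 1·1 = 166 ≡ 10.
  S_1 = Σ v_i α_i r_i = 2·8·5 + 11·4·6 + 7·2·7 + 5·9·8 + 1·11·1 = 813 ≡ 7.
  α_i^2 mod 13 = [12, 3, 4, 3, 4].
  S_2 = Σ v_i α_i^2 r_i = 2·12·5 + 11·3·6 + 7·4·7 + 5·3·8 + 1·4·1 = 638 ≡ 1.
  S = (10, 7, 1) ≠ 0, so r is not a codeword (an error is present).
Step 3: locate the error. For a single error e at position i, S_ℓ = v_i·e·α_i^ℓ, so α_err = S_1/S_0.
  S_0^{−1} = 10^{−1} = 4 (mod 13), so α_err = 7·4 = 28 ≡ 2 = α_3. Error position i = 3.
  Consistency check: S_2/S_1 = 1·2 = 2 ≡ 2 = α_err ✓ (single-error assumption holds).
Step 4: error magnitude e = S_0/v_3 = S_0·∏_{j≠3}(α_3 − α_j) = 10·2 = 20 ≡ 7 (mod 13).
Step 5: correct position 3: c_3 = r_3 − e = 7 − 7 ≡ 0 (mod 13). Hence c = [5, 6, 0, 8, 1].
  Check: interpolating c through the α_i gives m(x) = 7 + 3·x (degree < 2) with m(α_i) = c_i for every i, so c is indeed a codeword.


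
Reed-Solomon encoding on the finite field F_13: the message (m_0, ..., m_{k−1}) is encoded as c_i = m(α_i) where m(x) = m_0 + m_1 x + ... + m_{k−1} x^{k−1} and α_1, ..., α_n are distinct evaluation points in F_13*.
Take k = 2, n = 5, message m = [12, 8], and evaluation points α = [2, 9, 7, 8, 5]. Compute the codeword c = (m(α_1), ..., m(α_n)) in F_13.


c = [2, 6, 3, 11, 0]

Message polynomial: m(x) = 12 + 8·x (mod 13).
For each evaluation point α_i, compute m(α_i) mod 13:
  α_1 = 2: Horner steps 8 → 2, so m(2) = 2.
  α_2 = 9: Horner steps 8 → 6, so m(9) = 6.
  α_3 = 7: Horner steps 8 → 3, so m(7) = 3.
  α_4 = 8: Horner steps 8 → 11, so m(8) = 11.
  α_5 = 5: Horner steps 8 → 0, so m(5) = 0.
Codeword c = [2, 6, 3, 11, 0] ∈ F_13^5.


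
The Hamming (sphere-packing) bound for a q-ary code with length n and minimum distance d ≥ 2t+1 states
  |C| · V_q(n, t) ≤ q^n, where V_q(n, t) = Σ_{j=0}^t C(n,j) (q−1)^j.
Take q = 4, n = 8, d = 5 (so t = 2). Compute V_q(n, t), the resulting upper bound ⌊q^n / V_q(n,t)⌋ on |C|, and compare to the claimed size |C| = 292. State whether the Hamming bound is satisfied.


V_q(n, t) = 277, q^n = 65536, Hamming bound = 236, |C| = 292 > bound (violated).

Step 1: Compute V_q(n, t) = Σ_{j=0}^2 C(n, j) (q−1)^j.
  j = 0: C(8,0)·(3)^0 = 1·1 = 1.
  j = 1: C(8,1)·(3)^1 = 8·3 = 24.
  j = 2: C(8,2)·(3)^2 = 28·9 = 252.
  V_q(n, t) = 1 + 24 + 252 = 277.
Step 2: q^n = 4^8 = 65536.
Step 3: Hamming bound ⌊q^n / V_q(n,t)⌋ = ⌊65536/277⌋ = 236.
Step 4: Compare |C| = 292 to 236: violated.
The claimed |C| lies above the Hamming bound, so no 4-ary code of length 8 with d ≥ 5 can have 292 codewords.


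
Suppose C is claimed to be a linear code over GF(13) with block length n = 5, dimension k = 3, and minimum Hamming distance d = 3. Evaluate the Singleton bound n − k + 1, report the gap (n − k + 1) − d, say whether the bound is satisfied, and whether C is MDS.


Singleton RHS = n − k + 1 = 3, slack = 0, bound satisfied, MDS.

Singleton bound: d ≤ n − k + 1.
Here n = 5, k = 3, so n − k + 1 = 3.
Given d = 3, check d ≤ 3: YES.
Slack = (n − k + 1) − d = 0.
The code is MDS (slack = 0).
Description: the claimed parameters are [5, 3, 3]_13; such a code would be MDS (meets Singleton bound).


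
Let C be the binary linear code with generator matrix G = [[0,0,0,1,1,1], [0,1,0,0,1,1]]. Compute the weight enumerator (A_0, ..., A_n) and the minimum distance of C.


Weight distribution: A_0 = 1, A_2 = 1, A_3 = 2. Minimum distance d = 2.

Enumerate all 2^2 = 4 messages m ∈ F_2^2.
For each, compute codeword c = mG in F_2^6, then tally its weight.
  m = 00 → c = 000000, weight = 0.
  m = 10 → c = 000111, weight = 3.
  m = 01 → c = 010011, weight = 3.
  m = 11 → c = 010100, weight = 2.
Tally weights:
  weight 0: 1 codewords.
  weight 2: 1 codewords.
  weight 3: 2 codewords.
Minimum distance d = smallest w > 0 with A_w > 0 = 2.
Sanity: Σ A_w = 4 = 2^2 = 4 ✓.


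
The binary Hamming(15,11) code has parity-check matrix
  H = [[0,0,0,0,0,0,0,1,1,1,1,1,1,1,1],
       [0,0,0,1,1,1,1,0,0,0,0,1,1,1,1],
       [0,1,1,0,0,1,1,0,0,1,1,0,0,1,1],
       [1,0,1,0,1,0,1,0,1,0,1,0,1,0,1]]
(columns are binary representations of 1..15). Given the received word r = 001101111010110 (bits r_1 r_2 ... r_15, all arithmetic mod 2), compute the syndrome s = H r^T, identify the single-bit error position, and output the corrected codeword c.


s = (1, 1, 1, 1)^T, error position = 15, corrected codeword c = 001101111010111

Compute s = H r^T mod 2 one row at a time:
  s_1 = 1 + 1 + 0 + 1 + 0 + 1 + 1 + 0 = 5 ≡ 1 (mod 2).
  s_2 = 1 + 0 + 1 + 1 + 0 + 1 + 1 + 0 = 5 ≡ 1 (mod 2).
  s_3 = 0 + 1 + 1 + 1 + 0 + 1 + 1 + 0 = 5 ≡ 1 (mod 2).
  s_4 = 0 + 1 + 0 + 1 + 1 + 1 + 1 + 0 = 5 ≡ 1 (mod 2).
s = (1, 1, 1, 1)^T — this equals column 15 of H (binary 1111), so error is at position 15.
Correct: flip bit 15 of r = 001101111010110 to get c = 001101111010111.


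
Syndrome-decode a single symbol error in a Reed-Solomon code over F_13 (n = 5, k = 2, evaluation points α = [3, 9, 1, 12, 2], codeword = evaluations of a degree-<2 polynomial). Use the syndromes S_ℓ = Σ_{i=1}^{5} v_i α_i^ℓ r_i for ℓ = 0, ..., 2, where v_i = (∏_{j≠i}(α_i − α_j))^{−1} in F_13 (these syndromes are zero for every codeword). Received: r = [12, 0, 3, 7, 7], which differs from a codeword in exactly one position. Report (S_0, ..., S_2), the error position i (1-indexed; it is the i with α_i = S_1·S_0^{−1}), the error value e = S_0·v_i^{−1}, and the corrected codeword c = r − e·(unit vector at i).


S = (4, 8, 3), error at position 5, error magnitude e = 6, c = [12, 0, 3, 7, 1].

Step 1: column multipliers v_i = (∏_{j≠i}(α_i − α_j))^{−1} mod 13.
  i = 1 (α = 3): (3−9)(3−1)(3−12)(3−2) = (−6)·2·(−9)·1 = 108 ≡ 4, so v_1 = 4^{−1} = 10 (mod 13).
  i = 2 (α = 9): (9−3)(9−1)(9−12)(9−2) = 6·8·(−3)·7 = −1008 ≡ 6, so v_2 = 6^{−1} = 11 (mod 13).
  i = 3 (α = 1): (1−3)(1−9)(1−12)(1−2) = (−2)·(−8)·(−11)·(−1) = 176 ≡ 7, so v_3 = 7^{−1} = 2 (mod 13).
  i = 4 (α = 12): (12−3)(12−9)(12−1)(12−2) = 9·3·11·10 = 2970 ≡ 6, so v_4 = 6^{−1} = 11 (mod 13).
  i = 5 (α = 2): (2−3)(2−9)(2−1)(2−12) = (−1)·(−7)·1·(−10) = −70 ≡ 8, so v_5 = 8^{−1} = 5 (mod 13).
  v = [10, 11, 2, 11, 5].
Step 2: syndromes of r = [12, 0, 3, 7, 7] (all sums mod 13).
  S_0 = Σ v_i r_i = 10·12 + 11·0 + 2·3 + 11·7 + 5·7 = 238 ≡ 4.
  S_1 = Σ v_i α_i r_i = 10·3·12 + 11·9·0 + 2·1·3 + 11·12·7 + 5·2·7 = 1360 ≡ 8.
  α_i^2 mod 13 = [9, 3, 1, 1, 4].
  S_2 = Σ v_i α_i^2 r_i = 10·9·12 + 11·3·0 + 2·1·3 + 11·1·7 + 5·4·7 = 1303 ≡ 3.
  S = (4, 8, 3) ≠ 0, so r is not a codeword (an error is present).
Step 3: locate the error. For a single error e at position i, S_ℓ = v_i·e·α_i^ℓ, so α_err = S_1/S_0.
  S_0^{−1} = 4^{−1} = 10 (mod 13), so α_err = 8·10 = 80 ≡ 2 = α_5. Error position i = 5.
  Consistency check: S_2/S_1 = 3·5 = 15 ≡ 2 = α_err ✓ (single-error assumption holds).
Step 4: error magnitude e = S_0/v_5 = S_0·∏_{j≠5}(α_5 − α_j) = 4·8 = 32 ≡ 6 (mod 13).
Step 5: correct position 5: c_5 = r_5 − e = 7 − 6 ≡ 1 (mod 13). Hence c = [12, 0, 3, 7, 1].
  Check: interpolating c through the α_i gives m(x) = 5 + 11·x (degree < 2) with m(α_i) = c_i for every i, so c is indeed a codeword.


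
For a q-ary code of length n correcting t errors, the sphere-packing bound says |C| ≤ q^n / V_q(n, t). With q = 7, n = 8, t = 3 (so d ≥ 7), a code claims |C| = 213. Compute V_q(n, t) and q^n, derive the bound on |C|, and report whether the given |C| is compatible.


V_q(n, t) = 13153, q^n = 5764801, Hamming bound = 438, |C| = 213 ≤ bound (satisfied).

Step 1: Compute V_q(n, t) = Σ_{j=0}^3 C(n, j) (q−1)^j.
  j = 0: C(8,0)·(6)^0 = 1·1 = 1.
  j = 1: C(8,1)·(6)^1 = 8·6 = 48.
  j = 2: C(8,2)·(6)^2 = 28·36 = 1008.
  j = 3: C(8,3)·(6)^3 = 56·216 = 12096.
  V_q(n, t) = 1 + 48 + 1008 + 12096 = 13153.
Step 2: q^n = 7^8 = 5764801.
Step 3: Hamming bound ⌊q^n / V_q(n,t)⌋ = ⌊5764801/13153⌋ = 438.
Step 4: Compare |C| = 213 to 438: satisfied.
The claimed |C| lies below the Hamming bound.


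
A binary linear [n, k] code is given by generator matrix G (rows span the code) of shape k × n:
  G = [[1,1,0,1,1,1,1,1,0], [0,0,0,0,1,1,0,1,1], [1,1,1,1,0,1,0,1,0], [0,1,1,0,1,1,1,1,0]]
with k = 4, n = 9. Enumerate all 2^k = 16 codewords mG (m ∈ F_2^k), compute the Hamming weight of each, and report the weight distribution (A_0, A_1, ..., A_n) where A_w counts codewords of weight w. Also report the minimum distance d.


Weight distribution: A_0 = 1, A_3 = 4, A_4 = 3, A_5 = 2, A_6 = 4, A_7 = 2. Minimum distance d = 3.

Enumerate all 2^4 = 16 messages m ∈ F_2^4.
For each, compute codeword c = mG in F_2^9, then tally its weight.
  m = 0000 → c = 000000000, weight = 0.
  m = 1000 → c = 110111110, weight = 7.
  m = 0100 → c = 000011011, weight = 4.
  m = 1100 → c = 110100101, weight = 5.
  m = 0010 → c = 111101010, weight = 6.
  m = 1010 → c = 001010100, weight = 3.
  m = 0110 → c = 111110001, weight = 6.
  m = 1110 → c = 001001111, weight = 5.
  m = 0001 → c = 011011110, weight = 6.
  m = 1001 → c = 101100000, weight = 3.
  m = 0101 → c = 011000101, weight = 4.
  m = 1101 → c = 101111011, weight = 7.
  m = 0011 → c = 100110100, weight = 4.
  m = 1011 → c = 010001010, weight = 3.
  m = 0111 → c = 100101111, weight = 6.
  m = 1111 → c = 010010001, weight = 3.
Tally weights:
  weight 0: 1 codewords.
  weight 3: 4 codewords.
  weight 4: 3 codewords.
  weight 5: 2 codewords.
  weight 6: 4 codewords.
  weight 7: 2 codewords.
Minimum distance d = smallest w > 0 with A_w > 0 = 3.
Sanity: Σ A_w = 16 = 2^4 = 16 ✓.


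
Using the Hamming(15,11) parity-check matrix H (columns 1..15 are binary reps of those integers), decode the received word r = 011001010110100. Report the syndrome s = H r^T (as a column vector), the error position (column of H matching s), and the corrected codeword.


s = (0, 0, 1, 1)^T, error position = 3, corrected codeword c = 010001010110100

Compute s = H r^T mod 2 one row at a time:
  s_1 = 1 + 0 + 1 + 1 + 0 + 1 + 0 + 0 = 4 ≡ 0 (mod 2).
  s_2 = 0 + 0 + 1 + 0 + 0 + 1 + 0 + 0 = 2 ≡ 0 (mod 2).
  s_3 = 1 + 1 + 1 + 0 + 1 + 1 + 0 + 0 = 5 ≡ 1 (mod 2).
  s_4 = 0 + 1 + 0 + 0 + 0 + 1 + 1 + 0 = 3 ≡ 1 (mod 2).
s = (0, 0, 1, 1)^T — this equals column 3 of H (binary 0011), so error is at position 3.
Correct: flip bit 3 of r = 011001010110100 to get c = 010001010110100.


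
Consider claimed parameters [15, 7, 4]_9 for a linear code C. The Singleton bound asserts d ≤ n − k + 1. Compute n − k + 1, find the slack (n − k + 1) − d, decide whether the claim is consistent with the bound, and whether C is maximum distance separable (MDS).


Singleton RHS = n − k + 1 = 9, slack = 5, bound satisfied, not MDS.

Singleton bound: d ≤ n − k + 1.
Here n = 15, k = 7, so n − k + 1 = 9.
Given d = 4, check d ≤ 9: YES.
Slack = (n − k + 1) − d = 5.
The code is NOT MDS (slack = 5 > 0).
Description: the claimed parameters are [15, 7, 4]_9; such a code would be non-MDS.


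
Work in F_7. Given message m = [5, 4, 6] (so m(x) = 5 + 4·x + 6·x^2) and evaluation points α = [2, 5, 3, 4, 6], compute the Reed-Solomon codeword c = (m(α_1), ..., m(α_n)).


c = [2, 0, 1, 5, 0]

Message polynomial: m(x) = 5 + 4·x + 6·x^2 (mod 7).
For each evaluation point α_i, compute m(α_i) mod 7:
  α_1 = 2: Horner steps 6 → 2 → 2, so m(2) = 2.
  α_2 = 5: Horner steps 6 → 6 → 0, so m(5) = 0.
  α_3 = 3: Horner steps 6 → 1 → 1, so m(3) = 1.
  α_4 = 4: Horner steps 6 → 0 → 5, so m(4) = 5.
  α_5 = 6: Horner steps 6 → 5 → 0, so m(6) = 0.
Codeword c = [2, 0, 1, 5, 0] ∈ F_7^5.


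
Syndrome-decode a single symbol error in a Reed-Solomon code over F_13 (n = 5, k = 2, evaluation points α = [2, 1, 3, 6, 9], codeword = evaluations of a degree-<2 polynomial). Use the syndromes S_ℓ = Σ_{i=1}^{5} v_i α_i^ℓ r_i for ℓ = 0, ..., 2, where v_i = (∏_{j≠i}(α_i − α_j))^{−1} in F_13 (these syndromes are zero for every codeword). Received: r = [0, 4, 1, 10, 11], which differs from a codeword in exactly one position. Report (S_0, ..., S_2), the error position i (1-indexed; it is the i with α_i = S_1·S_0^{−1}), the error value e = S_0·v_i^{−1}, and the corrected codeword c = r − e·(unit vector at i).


S = (7, 8, 11), error at position 3, error magnitude e = 5, c = [0, 4, 9, 10, 11].

Step 1: column multipliers v_i = (∏_{j≠i}(α_i − α_j))^{−1} mod 13.
  i = 1 (α = 2): (2−1)(2−3)(2−6)(2−9) = 1·(−1)·(−4)·(−7) = −28 ≡ 11, so v_1 = 11^{−1} = 6 (mod 13).
  i = 2 (α = 1): (1−2)(1−3)(1−6)(1−9) = (−1)·(−2)·(−5)·(−8) = 80 ≡ 2, so v_2 = 2^{−1} = 7 (mod 13).
  i = 3 (α = 3): (3−2)(3−1)(3−6)(3−9) = 1·2·(−3)·(−6) = 36 ≡ 10, so v_3 = 10^{−1} = 4 (mod 13).
  i = 4 (α = 6): (6−2)(6−1)(6−3)(6−9) = 4·5·3·(−3) = −180 ≡ 2, so v_4 = 2^{−1} = 7 (mod 13).
  i = 5 (α = 9): (9−2)(9−1)(9−3)(9−6) = 7·8·6·3 = 1008 ≡ 7, so v_5 = 7^{−1} = 2 (mod 13).
  v = [6, 7, 4, 7, 2].
Step 2: syndromes of r = [0, 4, 1, 10, 11] (all sums mod 13).
  S_0 = Σ v_i r_i = 6·0 + 7·4 + 4·1 + 7·10 + 2·11 = 124 ≡ 7.
  S_1 = Σ v_i α_i r_i = 6·2·0 + 7·1·4 + 4·3·1 + 7·6·10 + 2·9·11 = 658 ≡ 8.
  α_i^2 mod 13 = [4, 1, 9, 10, 3].
  S_2 = Σ v_i α_i^2 r_i = 6·4·0 + 7·1·4 + 4·9·1 + 7·10·10 + 2·3·11 = 830 ≡ 11.
  S = (7, 8, 11) ≠ 0, so r is not a codeword (an error is present).
Step 3: locate the error. For a single error e at position i, S_ℓ = v_i·e·α_i^ℓ, so α_err = S_1/S_0.
  S_0^{−1} = 7^{−1} = 2 (mod 13), so α_err = 8·2 = 16 ≡ 3 = α_3. Error position i = 3.
  Consistency check: S_2/S_1 = 11·5 = 55 ≡ 3 = α_err ✓ (single-error assumption holds).
Step 4: error magnitude e = S_0/v_3 = S_0·∏_{j≠3}(α_3 − α_j) = 7·10 = 70 ≡ 5 (mod 13).
Step 5: correct position 3: c_3 = r_3 − e = 1 − 5 ≡ 9 (mod 13). Hence c = [0, 4, 9, 10, 11].
  Check: interpolating c through the α_i gives m(x) = 8 + 9·x (degree < 2) with m(α_i) = c_i for every i, so c is indeed a codeword.


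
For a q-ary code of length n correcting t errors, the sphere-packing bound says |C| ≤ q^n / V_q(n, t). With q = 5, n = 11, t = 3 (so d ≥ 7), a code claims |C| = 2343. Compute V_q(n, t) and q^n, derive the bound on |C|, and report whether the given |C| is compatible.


V_q(n, t) = 11485, q^n = 48828125, Hamming bound = 4251, |C| = 2343 ≤ bound (satisfied).

Step 1: Compute V_q(n, t) = Σ_{j=0}^3 C(n, j) (q−1)^j.
  j = 0: C(11,0)·(4)^0 = 1·1 = 1.
  j = 1: C(11,1)·(4)^1 = 11·4 = 44.
  j = 2: C(11,2)·(4)^2 = 55·16 = 880.
  j = 3: C(11,3)·(4)^3 = 165·64 = 10560.
  V_q(n, t) = 1 + 44 + 880 + 10560 = 11485.
Step 2: q^n = 5^11 = 48828125.
Step 3: Hamming bound ⌊q^n / V_q(n,t)⌋ = ⌊48828125/11485⌋ = 4251.
Step 4: Compare |C| = 2343 to 4251: satisfied.
The claimed |C| lies below the Hamming bound.


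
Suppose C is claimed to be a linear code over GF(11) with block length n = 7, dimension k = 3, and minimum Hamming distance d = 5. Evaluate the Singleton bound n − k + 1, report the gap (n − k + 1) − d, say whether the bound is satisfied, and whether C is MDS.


Singleton RHS = n − k + 1 = 5, slack = 0, bound satisfied, MDS.

Singleton bound: d ≤ n − k + 1.
Here n = 7, k = 3, so n − k + 1 = 5.
Given d = 5, check d ≤ 5: YES.
Slack = (n − k + 1) − d = 0.
The code is MDS (slack = 0).
Description: the claimed parameters are [7, 3, 5]_11; such a code would be MDS (meets Singleton bound).


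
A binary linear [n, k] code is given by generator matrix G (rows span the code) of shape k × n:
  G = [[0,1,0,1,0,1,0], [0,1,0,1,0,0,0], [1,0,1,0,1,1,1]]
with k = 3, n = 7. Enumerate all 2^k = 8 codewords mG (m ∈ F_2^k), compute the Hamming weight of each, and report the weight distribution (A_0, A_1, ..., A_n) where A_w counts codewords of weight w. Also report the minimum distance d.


Weight distribution: A_0 = 1, A_1 = 1, A_2 = 1, A_3 = 1, A_4 = 1, A_5 = 1, A_6 = 1, A_7 = 1. Minimum distance d = 1.

Enumerate all 2^3 = 8 messages m ∈ F_2^3.
For each, compute codeword c = mG in F_2^7, then tally its weight.
  m = 000 → c = 0000000, weight = 0.
  m = 100 → c = 0101010, weight = 3.
  m = 010 → c = 0101000, weight = 2.
  m = 110 → c = 0000010, weight = 1.
  m = 001 → c = 1010111, weight = 5.
  m = 101 → c = 1111101, weight = 6.
  m = 011 → c = 1111111, weight = 7.
  m = 111 → c = 1010101, weight = 4.
Tally weights:
  weight 0: 1 codewords.
  weight 1: 1 codewords.
  weight 2: 1 codewords.
  weight 3: 1 codewords.
  weight 4: 1 codewords.
  weight 5: 1 codewords.
  weight 6: 1 codewords.
  weight 7: 1 codewords.
Minimum distance d = smallest w > 0 with A_w > 0 = 1.
Sanity: Σ A_w = 8 = 2^3 = 8 ✓.
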